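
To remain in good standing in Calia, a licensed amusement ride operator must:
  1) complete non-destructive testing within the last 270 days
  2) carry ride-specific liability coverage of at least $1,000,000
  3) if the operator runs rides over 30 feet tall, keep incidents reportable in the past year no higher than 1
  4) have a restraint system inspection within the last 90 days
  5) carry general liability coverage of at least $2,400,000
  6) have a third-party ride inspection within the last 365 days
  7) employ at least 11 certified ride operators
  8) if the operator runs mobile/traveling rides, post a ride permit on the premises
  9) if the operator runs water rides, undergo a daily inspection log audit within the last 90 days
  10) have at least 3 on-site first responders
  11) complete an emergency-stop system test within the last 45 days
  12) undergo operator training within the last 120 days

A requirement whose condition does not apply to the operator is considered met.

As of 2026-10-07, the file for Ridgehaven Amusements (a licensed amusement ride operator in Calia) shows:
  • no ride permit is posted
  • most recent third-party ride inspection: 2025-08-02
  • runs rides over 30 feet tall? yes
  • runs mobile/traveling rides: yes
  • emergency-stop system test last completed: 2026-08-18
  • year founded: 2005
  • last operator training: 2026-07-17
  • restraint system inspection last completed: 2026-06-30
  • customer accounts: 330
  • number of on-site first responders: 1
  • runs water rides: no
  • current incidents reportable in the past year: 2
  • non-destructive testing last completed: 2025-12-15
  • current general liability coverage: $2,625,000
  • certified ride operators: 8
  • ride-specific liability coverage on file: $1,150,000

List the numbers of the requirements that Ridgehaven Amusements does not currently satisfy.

1, 3, 4, 6, 7, 8, 10, 11

1. non-destructive testing 296 days ago vs limit 270 → not met
2. ride-specific liability coverage $1,150,000 ≥ $1,000,000 → met
3. condition 'runs rides over 30 feet tall' holds; incidents reportable in the past year 2 > 1 → not met
4. restraint system inspection 99 days ago vs limit 90 → not met
5. general liability coverage $2,625,000 ≥ $2,400,000 → met
6. third-party ride inspection 431 days ago vs limit 365 → not met
7. certified ride operators 8 < 11 → not met
8. condition 'runs mobile/traveling rides' holds; ride permit absent → not met
9. condition 'runs water rides' does not hold → requirement n/a → met
10. on-site first responders 1 < 3 → not met
11. emergency-stop system test 50 days ago vs limit 45 → not met
12. operator training 82 days ago vs limit 120 → met
Not met: 1, 3, 4, 6, 7, 8, 10, 11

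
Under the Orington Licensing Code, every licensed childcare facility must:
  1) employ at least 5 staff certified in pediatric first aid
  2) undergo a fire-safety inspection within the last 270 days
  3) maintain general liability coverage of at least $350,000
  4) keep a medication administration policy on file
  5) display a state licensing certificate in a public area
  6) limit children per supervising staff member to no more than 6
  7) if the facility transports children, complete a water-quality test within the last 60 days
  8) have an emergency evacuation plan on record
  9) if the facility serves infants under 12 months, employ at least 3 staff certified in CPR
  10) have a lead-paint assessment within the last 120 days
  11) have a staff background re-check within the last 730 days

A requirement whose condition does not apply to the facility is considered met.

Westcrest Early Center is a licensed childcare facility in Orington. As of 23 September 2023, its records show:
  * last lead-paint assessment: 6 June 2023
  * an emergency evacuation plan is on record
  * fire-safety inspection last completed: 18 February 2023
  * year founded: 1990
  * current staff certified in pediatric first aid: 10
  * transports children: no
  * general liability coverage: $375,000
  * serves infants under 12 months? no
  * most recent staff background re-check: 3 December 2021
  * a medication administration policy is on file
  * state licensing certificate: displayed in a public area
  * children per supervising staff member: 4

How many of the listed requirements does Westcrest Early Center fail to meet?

0

1. staff certified in pediatric first aid 10 ≥ 5 → met
2. fire-safety inspection 217 days ago vs limit 270 → met
3. general liability coverage $375,000 ≥ $350,000 → met
4. medication administration policy present → met
5. state licensing certificate present → met
6. children per supervising staff member 4 ≤ 6 → met
7. condition 'transports children' does not hold → requirement n/a → met
8. emergency evacuation plan present → met
9. condition 'serves infants under 12 months' does not hold → requirement n/a → met
10. lead-paint assessment 109 days ago vs limit 120 → met
11. staff background re-check 659 days ago vs limit 730 → met
Not met: 0 of 11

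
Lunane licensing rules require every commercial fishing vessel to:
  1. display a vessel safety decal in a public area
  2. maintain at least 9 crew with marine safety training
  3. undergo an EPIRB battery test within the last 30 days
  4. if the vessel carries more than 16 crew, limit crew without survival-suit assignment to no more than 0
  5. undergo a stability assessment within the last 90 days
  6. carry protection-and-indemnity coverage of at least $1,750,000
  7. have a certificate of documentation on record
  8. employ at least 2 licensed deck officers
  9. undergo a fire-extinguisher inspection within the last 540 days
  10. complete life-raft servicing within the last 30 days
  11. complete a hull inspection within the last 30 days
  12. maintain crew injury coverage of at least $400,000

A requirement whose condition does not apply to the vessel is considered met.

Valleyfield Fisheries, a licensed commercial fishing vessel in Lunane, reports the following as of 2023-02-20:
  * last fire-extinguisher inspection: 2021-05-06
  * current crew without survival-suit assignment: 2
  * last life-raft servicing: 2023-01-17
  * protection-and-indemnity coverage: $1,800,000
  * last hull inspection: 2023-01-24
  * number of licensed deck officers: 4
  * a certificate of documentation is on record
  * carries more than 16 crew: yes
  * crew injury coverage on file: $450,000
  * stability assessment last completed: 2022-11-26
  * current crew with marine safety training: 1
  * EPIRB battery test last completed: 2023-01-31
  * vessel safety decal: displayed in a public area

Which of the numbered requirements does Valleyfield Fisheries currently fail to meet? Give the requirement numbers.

1. vessel safety decal present → met
2. crew with marine safety training 1 < 9 → not met
3. EPIRB battery test 20 days ago vs limit 30 → met
4. condition 'carries more than 16 crew' holds; crew without survival-suit assignment 2 > 0 → not met
5. stability assessment 86 days ago vs limit 90 → met
6. protection-and-indemnity coverage $1,800,000 ≥ $1,750,000 → met
7. certificate of documentation present → met
8. licensed deck officers 4 ≥ 2 → met
9. fire-extinguisher inspection 655 days ago vs limit 540 → not met
10. life-raft servicing 34 days ago vs limit 30 → not met
11. hull inspection 27 days ago vs limit 30 → met
12. crew injury coverage $450,000 ≥ $400,000 → met
Not met: 2, 4, 9, 10

2, 4, 9, 10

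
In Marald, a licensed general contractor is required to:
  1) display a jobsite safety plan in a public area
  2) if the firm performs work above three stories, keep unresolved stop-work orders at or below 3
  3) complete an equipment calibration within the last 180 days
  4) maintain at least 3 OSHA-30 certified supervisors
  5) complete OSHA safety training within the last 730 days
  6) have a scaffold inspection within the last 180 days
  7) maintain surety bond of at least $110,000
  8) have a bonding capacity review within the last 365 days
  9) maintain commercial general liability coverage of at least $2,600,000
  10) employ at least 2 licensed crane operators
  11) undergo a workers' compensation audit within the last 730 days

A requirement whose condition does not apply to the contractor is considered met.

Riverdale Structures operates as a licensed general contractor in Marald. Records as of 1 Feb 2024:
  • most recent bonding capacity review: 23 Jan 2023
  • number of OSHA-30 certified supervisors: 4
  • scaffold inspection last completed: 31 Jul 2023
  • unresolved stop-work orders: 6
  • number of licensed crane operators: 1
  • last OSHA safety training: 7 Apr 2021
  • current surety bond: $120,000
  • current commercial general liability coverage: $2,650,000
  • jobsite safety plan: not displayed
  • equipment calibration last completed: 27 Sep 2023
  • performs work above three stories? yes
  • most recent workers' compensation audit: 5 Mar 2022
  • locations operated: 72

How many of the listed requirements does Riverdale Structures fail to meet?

1. jobsite safety plan absent → not met
2. condition 'performs work above three stories' holds; unresolved stop-work orders 6 > 3 → not met
3. equipment calibration 127 days ago vs limit 180 → met
4. OSHA-30 certified supervisors 4 ≥ 3 → met
5. OSHA safety training 1030 days ago vs limit 730 → not met
6. scaffold inspection 185 days ago vs limit 180 → not met
7. surety bond $120,000 ≥ $110,000 → met
8. bonding capacity review 374 days ago vs limit 365 → not met
9. commercial general liability coverage $2,650,000 ≥ $2,600,000 → met
10. licensed crane operators 1 < 2 → not met
11. workers' compensation audit 698 days ago vs limit 730 → met
Not met: 6 of 11

6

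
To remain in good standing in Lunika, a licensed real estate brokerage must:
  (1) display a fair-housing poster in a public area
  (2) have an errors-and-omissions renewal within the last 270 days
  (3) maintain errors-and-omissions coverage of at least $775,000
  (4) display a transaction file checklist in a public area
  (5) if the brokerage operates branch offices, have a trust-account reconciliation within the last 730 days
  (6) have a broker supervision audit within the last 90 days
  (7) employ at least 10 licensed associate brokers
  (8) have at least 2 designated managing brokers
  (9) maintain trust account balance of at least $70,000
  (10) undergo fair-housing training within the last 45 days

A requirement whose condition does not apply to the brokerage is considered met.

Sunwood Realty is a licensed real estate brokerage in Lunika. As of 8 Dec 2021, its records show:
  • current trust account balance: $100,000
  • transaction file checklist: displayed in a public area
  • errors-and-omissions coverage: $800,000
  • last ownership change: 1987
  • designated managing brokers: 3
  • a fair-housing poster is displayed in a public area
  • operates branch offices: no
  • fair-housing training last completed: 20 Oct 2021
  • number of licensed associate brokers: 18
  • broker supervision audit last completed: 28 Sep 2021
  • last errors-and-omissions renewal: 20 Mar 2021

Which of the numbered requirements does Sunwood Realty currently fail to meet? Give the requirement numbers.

1. fair-housing poster present → met
2. errors-and-omissions renewal 263 days ago vs limit 270 → met
3. errors-and-omissions coverage $800,000 ≥ $775,000 → met
4. transaction file checklist present → met
5. condition 'operates branch offices' does not hold → requirement n/a → met
6. broker supervision audit 71 days ago vs limit 90 → met
7. licensed associate brokers 18 ≥ 10 → met
8. designated managing brokers 3 ≥ 2 → met
9. trust account balance $100,000 ≥ $70,000 → met
10. fair-housing training 49 days ago vs limit 45 → not met
Not met: 10

10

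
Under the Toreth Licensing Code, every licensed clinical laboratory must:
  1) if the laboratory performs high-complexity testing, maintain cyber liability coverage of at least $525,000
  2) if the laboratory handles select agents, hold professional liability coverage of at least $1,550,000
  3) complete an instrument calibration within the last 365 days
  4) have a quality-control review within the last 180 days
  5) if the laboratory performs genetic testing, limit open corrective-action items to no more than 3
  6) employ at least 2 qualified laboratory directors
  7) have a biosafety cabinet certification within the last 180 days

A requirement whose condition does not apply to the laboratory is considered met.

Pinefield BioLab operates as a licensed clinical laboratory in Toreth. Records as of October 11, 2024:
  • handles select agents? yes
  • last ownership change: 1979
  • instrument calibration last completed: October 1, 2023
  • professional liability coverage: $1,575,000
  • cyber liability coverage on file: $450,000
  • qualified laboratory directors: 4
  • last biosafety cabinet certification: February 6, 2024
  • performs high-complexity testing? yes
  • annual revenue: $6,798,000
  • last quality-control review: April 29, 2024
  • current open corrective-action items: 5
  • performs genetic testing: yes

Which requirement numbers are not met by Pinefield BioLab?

1, 3, 5, 7

1. condition 'performs high-complexity testing' holds; cyber liability coverage $450,000 < $525,000 → not met
2. condition 'handles select agents' holds; professional liability coverage $1,575,000 ≥ $1,550,000 → met
3. instrument calibration 376 days ago vs limit 365 → not met
4. quality-control review 165 days ago vs limit 180 → met
5. condition 'performs genetic testing' holds; open corrective-action items 5 > 3 → not met
6. qualified laboratory directors 4 ≥ 2 → met
7. biosafety cabinet certification 248 days ago vs limit 180 → not met
Not met: 1, 3, 5, 7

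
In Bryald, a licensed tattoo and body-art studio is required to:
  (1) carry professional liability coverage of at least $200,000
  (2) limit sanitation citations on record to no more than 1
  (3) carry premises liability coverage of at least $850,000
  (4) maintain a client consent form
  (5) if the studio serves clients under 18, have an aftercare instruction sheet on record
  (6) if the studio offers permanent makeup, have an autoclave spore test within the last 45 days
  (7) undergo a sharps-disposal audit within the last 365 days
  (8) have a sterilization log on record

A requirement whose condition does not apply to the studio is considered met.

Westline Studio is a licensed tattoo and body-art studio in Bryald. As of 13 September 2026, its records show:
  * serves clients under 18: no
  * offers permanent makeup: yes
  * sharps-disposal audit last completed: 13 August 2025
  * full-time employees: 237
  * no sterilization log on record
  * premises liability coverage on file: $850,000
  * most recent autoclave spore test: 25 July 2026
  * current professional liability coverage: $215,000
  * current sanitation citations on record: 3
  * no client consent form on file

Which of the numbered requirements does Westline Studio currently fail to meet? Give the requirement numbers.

1. professional liability coverage $215,000 ≥ $200,000 → met
2. sanitation citations on record 3 > 1 → not met
3. premises liability coverage $850,000 ≥ $850,000 → met
4. client consent form absent → not met
5. condition 'serves clients under 18' does not hold → requirement n/a → met
6. condition 'offers permanent makeup' holds; autoclave spore test 50 days ago vs limit 45 → not met
7. sharps-disposal audit 396 days ago vs limit 365 → not met
8. sterilization log absent → not met
Not met: 2, 4, 6, 7, 8

2, 4, 6, 7, 8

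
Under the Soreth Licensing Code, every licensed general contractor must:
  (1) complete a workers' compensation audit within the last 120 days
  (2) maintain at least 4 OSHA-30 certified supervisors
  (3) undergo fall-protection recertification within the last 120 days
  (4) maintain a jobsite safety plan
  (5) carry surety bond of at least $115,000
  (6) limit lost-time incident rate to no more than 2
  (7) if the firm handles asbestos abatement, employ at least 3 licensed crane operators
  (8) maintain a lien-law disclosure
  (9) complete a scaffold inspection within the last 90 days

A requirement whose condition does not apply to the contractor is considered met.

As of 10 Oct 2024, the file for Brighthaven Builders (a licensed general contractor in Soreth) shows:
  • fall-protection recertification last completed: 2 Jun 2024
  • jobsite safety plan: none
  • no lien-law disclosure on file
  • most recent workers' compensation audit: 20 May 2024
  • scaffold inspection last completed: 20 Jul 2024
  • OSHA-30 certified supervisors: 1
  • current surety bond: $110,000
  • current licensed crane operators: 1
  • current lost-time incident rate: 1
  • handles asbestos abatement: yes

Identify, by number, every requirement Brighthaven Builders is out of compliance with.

1, 2, 3, 4, 5, 7, 8

1. workers' compensation audit 143 days ago vs limit 120 → not met
2. OSHA-30 certified supervisors 1 < 4 → not met
3. fall-protection recertification 130 days ago vs limit 120 → not met
4. jobsite safety plan absent → not met
5. surety bond $110,000 < $115,000 → not met
6. lost-time incident rate 1 ≤ 2 → met
7. condition 'handles asbestos abatement' holds; licensed crane operators 1 < 3 → not met
8. lien-law disclosure absent → not met
9. scaffold inspection 82 days ago vs limit 90 → met
Not met: 1, 2, 3, 4, 5, 7, 8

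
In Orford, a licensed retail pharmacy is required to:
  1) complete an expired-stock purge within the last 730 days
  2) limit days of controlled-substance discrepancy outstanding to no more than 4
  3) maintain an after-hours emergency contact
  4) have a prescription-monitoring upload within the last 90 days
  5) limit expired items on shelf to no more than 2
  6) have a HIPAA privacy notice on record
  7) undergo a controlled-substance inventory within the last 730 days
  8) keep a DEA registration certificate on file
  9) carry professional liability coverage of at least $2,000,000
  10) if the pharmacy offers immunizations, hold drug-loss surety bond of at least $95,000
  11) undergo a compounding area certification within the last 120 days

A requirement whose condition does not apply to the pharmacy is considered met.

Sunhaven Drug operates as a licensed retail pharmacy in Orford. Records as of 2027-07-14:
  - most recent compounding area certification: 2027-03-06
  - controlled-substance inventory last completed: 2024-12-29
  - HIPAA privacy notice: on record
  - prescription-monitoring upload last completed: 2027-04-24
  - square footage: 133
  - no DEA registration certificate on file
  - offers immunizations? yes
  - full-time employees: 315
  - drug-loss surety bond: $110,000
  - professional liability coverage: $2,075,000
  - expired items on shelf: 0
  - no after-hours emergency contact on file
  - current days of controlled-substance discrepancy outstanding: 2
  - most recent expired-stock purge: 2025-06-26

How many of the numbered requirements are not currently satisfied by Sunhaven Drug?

5

1. expired-stock purge 748 days ago vs limit 730 → not met
2. days of controlled-substance discrepancy outstanding 2 ≤ 4 → met
3. after-hours emergency contact absent → not met
4. prescription-monitoring upload 81 days ago vs limit 90 → met
5. expired items on shelf 0 ≤ 2 → met
6. HIPAA privacy notice present → met
7. controlled-substance inventory 927 days ago vs limit 730 → not met
8. DEA registration certificate absent → not met
9. professional liability coverage $2,075,000 ≥ $2,000,000 → met
10. condition 'offers immunizations' holds; drug-loss surety bond $110,000 ≥ $95,000 → met
11. compounding area certification 130 days ago vs limit 120 → not met
Not met: 5 of 11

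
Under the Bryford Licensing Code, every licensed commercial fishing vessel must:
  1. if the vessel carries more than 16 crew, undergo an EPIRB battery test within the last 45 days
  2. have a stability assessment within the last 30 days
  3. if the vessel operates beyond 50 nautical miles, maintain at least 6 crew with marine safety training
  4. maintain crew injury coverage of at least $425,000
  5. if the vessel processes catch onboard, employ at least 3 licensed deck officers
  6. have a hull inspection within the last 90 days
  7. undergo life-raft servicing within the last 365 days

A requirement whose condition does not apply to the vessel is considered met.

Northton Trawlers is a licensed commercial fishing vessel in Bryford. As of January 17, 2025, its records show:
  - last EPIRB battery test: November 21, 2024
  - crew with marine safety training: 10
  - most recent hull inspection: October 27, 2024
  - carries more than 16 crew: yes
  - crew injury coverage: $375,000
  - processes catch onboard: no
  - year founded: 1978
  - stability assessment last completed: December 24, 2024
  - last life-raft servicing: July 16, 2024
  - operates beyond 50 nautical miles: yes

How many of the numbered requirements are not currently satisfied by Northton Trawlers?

1. condition 'carries more than 16 crew' holds; EPIRB battery test 57 days ago vs limit 45 → not met
2. stability assessment 24 days ago vs limit 30 → met
3. condition 'operates beyond 50 nautical miles' holds; crew with marine safety training 10 ≥ 6 → met
4. crew injury coverage $375,000 < $425,000 → not met
5. condition 'processes catch onboard' does not hold → requirement n/a → met
6. hull inspection 82 days ago vs limit 90 → met
7. life-raft servicing 185 days ago vs limit 365 → met
Not met: 2 of 7

2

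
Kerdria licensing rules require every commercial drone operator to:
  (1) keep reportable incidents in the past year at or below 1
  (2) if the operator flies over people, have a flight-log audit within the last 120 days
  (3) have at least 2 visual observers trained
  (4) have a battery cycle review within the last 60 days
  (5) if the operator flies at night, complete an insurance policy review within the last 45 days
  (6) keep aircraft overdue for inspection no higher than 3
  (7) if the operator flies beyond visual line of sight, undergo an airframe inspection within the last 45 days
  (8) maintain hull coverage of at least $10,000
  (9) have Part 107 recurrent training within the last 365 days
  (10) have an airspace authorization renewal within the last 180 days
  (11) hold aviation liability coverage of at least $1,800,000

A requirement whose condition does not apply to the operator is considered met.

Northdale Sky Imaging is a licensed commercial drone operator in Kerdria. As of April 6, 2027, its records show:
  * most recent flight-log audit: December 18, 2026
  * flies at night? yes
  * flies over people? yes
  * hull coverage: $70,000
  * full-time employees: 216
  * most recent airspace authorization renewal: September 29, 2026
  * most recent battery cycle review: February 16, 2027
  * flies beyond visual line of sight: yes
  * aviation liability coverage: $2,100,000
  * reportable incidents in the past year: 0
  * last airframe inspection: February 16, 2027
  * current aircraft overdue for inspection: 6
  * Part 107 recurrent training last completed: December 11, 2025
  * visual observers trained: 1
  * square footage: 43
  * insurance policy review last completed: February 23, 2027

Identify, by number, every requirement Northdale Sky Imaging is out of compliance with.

1. reportable incidents in the past year 0 ≤ 1 → met
2. condition 'flies over people' holds; flight-log audit 109 days ago vs limit 120 → met
3. visual observers trained 1 < 2 → not met
4. battery cycle review 49 days ago vs limit 60 → met
5. condition 'flies at night' holds; insurance policy review 42 days ago vs limit 45 → met
6. aircraft overdue for inspection 6 > 3 → not met
7. condition 'flies beyond visual line of sight' holds; airframe inspection 49 days ago vs limit 45 → not met
8. hull coverage $70,000 ≥ $10,000 → met
9. Part 107 recurrent training 481 days ago vs limit 365 → not met
10. airspace authorization renewal 189 days ago vs limit 180 → not met
11. aviation liability coverage $2,100,000 ≥ $1,800,000 → met
Not met: 3, 6, 7, 9, 10

3, 6, 7, 9, 10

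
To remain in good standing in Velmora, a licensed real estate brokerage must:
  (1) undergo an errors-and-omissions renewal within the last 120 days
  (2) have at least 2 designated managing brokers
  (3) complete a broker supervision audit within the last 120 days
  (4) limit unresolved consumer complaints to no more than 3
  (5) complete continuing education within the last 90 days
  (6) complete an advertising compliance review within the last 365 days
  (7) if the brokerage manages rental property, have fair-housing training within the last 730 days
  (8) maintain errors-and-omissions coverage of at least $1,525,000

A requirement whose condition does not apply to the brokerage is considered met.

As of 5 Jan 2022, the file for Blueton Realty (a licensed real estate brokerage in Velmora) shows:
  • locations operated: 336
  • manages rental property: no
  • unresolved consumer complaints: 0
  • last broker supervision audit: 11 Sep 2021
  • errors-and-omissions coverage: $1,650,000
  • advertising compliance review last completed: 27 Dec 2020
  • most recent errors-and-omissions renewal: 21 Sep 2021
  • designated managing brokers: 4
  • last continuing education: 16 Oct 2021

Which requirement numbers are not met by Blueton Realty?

6

1. errors-and-omissions renewal 106 days ago vs limit 120 → met
2. designated managing brokers 4 ≥ 2 → met
3. broker supervision audit 116 days ago vs limit 120 → met
4. unresolved consumer complaints 0 ≤ 3 → met
5. continuing education 81 days ago vs limit 90 → met
6. advertising compliance review 374 days ago vs limit 365 → not met
7. condition 'manages rental property' does not hold → requirement n/a → met
8. errors-and-omissions coverage $1,650,000 ≥ $1,525,000 → met
Not met: 6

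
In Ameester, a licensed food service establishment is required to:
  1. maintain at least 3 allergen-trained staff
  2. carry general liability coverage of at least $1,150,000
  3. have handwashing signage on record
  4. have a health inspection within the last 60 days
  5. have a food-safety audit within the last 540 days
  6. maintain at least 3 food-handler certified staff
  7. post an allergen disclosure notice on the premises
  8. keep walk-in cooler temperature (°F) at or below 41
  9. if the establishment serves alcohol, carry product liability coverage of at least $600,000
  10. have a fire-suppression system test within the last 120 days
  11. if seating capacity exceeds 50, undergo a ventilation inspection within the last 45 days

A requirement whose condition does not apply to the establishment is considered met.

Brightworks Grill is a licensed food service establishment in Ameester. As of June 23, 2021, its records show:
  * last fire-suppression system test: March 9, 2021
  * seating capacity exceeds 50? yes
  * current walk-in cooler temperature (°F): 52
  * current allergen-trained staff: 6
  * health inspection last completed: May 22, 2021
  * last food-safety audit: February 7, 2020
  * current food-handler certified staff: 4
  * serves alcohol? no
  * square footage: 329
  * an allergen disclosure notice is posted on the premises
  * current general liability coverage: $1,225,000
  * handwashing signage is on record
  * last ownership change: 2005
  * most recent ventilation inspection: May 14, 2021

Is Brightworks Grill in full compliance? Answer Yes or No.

1. allergen-trained staff 6 ≥ 3 → met
2. general liability coverage $1,225,000 ≥ $1,150,000 → met
3. handwashing signage present → met
4. health inspection 32 days ago vs limit 60 → met
5. food-safety audit 502 days ago vs limit 540 → met
6. food-handler certified staff 4 ≥ 3 → met
7. allergen disclosure notice present → met
8. walk-in cooler temperature (°F) 52 > 41 → not met
9. condition 'serves alcohol' does not hold → requirement n/a → met
10. fire-suppression system test 106 days ago vs limit 120 → met
11. condition 'seating capacity exceeds 50' holds; ventilation inspection 40 days ago vs limit 45 → met
Not met: 8

No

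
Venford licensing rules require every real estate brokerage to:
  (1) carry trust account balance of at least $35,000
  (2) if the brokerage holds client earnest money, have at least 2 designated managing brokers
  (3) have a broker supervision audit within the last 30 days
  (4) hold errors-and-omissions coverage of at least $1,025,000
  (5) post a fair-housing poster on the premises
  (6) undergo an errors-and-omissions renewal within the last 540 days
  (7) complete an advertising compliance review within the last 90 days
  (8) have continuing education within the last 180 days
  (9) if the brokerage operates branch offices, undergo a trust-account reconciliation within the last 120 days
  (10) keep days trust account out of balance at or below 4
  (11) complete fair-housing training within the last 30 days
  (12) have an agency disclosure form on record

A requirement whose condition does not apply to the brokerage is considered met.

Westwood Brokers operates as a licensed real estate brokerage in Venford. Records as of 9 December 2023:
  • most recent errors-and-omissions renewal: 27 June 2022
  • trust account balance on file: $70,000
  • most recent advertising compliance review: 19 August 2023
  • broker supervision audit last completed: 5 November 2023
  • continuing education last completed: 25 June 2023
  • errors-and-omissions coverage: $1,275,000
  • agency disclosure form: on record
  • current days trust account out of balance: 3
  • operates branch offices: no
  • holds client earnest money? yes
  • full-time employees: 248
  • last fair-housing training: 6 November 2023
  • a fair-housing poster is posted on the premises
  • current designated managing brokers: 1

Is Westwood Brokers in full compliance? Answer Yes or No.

No

1. trust account balance $70,000 ≥ $35,000 → met
2. condition 'holds client earnest money' holds; designated managing brokers 1 < 2 → not met
3. broker supervision audit 34 days ago vs limit 30 → not met
4. errors-and-omissions coverage $1,275,000 ≥ $1,025,000 → met
5. fair-housing poster present → met
6. errors-and-omissions renewal 530 days ago vs limit 540 → met
7. advertising compliance review 112 days ago vs limit 90 → not met
8. continuing education 167 days ago vs limit 180 → met
9. condition 'operates branch offices' does not hold → requirement n/a → met
10. days trust account out of balance 3 ≤ 4 → met
11. fair-housing training 33 days ago vs limit 30 → not met
12. agency disclosure form present → met
Not met: 2, 3, 7, 11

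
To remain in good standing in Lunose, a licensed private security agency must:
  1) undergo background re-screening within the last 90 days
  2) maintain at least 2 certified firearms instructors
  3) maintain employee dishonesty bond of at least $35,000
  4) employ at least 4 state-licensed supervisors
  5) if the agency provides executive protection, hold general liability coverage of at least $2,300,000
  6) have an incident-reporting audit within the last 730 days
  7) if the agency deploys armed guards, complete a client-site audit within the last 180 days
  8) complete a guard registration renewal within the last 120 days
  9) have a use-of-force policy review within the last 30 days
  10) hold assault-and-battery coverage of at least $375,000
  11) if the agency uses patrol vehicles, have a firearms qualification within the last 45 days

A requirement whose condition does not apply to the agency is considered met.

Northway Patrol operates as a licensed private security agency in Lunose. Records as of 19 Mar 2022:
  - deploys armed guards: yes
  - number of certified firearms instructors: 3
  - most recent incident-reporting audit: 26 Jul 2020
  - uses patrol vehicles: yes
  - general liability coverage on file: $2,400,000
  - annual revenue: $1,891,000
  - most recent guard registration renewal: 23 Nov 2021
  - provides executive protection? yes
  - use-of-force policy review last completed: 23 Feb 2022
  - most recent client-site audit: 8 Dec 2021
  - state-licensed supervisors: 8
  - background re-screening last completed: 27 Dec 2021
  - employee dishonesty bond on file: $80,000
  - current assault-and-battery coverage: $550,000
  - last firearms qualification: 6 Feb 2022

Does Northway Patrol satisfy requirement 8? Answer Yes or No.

8. guard registration renewal 116 days ago vs limit 120 → met

Yes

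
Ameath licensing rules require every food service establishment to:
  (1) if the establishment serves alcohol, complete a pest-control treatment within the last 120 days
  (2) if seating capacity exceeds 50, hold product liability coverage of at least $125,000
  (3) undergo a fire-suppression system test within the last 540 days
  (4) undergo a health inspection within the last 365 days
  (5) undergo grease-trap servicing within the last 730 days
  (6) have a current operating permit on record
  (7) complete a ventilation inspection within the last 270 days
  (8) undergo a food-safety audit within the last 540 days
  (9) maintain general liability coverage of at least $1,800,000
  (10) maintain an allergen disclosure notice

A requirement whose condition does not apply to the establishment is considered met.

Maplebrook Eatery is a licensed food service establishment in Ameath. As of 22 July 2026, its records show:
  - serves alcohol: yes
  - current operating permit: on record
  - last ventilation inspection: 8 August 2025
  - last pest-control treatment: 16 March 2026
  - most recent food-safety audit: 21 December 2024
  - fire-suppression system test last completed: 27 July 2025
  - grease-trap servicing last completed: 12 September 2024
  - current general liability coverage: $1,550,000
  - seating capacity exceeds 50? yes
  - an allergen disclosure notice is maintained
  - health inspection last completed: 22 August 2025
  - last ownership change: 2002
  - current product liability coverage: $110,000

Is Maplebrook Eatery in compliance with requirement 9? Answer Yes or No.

No

9. general liability coverage $1,550,000 < $1,800,000 → not met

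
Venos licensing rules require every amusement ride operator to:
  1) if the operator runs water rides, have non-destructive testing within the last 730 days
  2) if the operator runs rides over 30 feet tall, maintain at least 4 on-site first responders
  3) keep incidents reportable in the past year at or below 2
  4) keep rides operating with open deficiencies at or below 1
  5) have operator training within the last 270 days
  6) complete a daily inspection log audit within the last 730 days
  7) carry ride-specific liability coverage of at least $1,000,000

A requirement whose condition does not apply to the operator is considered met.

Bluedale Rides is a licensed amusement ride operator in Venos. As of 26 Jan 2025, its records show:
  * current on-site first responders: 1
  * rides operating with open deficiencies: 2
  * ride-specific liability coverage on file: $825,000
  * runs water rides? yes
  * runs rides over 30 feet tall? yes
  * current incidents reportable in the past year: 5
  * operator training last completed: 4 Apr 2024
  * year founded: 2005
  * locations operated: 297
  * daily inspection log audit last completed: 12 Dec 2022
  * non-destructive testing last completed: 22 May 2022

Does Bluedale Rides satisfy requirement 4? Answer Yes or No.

4. rides operating with open deficiencies 2 > 1 → not met

No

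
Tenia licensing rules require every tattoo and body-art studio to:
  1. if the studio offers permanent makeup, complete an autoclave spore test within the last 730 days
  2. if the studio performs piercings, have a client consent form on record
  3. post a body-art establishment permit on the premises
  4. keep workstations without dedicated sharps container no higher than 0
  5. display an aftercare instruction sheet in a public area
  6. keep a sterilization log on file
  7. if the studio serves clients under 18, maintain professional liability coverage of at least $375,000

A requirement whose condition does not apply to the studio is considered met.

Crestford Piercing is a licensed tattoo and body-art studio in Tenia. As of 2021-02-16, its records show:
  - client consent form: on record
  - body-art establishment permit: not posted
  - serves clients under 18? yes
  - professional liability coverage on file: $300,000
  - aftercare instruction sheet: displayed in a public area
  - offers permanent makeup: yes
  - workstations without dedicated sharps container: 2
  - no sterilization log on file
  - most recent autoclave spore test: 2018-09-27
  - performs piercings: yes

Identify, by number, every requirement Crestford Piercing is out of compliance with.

1, 3, 4, 6, 7

1. condition 'offers permanent makeup' holds; autoclave spore test 873 days ago vs limit 730 → not met
2. condition 'performs piercings' holds; client consent form present → met
3. body-art establishment permit absent → not met
4. workstations without dedicated sharps container 2 > 0 → not met
5. aftercare instruction sheet present → met
6. sterilization log absent → not met
7. condition 'serves clients under 18' holds; professional liability coverage $300,000 < $375,000 → not met
Not met: 1, 3, 4, 6, 7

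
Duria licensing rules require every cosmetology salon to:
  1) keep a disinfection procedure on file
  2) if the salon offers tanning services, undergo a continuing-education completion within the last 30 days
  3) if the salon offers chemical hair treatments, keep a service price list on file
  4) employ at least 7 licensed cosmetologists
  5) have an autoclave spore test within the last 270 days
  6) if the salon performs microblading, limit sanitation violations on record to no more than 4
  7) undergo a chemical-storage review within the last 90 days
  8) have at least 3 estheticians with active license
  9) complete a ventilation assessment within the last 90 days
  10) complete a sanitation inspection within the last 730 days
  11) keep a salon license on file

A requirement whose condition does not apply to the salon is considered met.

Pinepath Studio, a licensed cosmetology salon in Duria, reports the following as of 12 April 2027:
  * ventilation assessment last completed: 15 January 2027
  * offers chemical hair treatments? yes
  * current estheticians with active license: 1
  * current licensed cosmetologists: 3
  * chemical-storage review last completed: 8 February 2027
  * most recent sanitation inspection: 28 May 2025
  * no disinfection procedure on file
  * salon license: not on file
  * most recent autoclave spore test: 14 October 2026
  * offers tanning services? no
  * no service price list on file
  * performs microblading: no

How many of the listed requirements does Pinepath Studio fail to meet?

1. disinfection procedure absent → not met
2. condition 'offers tanning services' does not hold → requirement n/a → met
3. condition 'offers chemical hair treatments' holds; service price list absent → not met
4. licensed cosmetologists 3 < 7 → not met
5. autoclave spore test 180 days ago vs limit 270 → met
6. condition 'performs microblading' does not hold → requirement n/a → met
7. chemical-storage review 63 days ago vs limit 90 → met
8. estheticians with active license 1 < 3 → not met
9. ventilation assessment 87 days ago vs limit 90 → met
10. sanitation inspection 684 days ago vs limit 730 → met
11. salon license absent → not met
Not met: 5 of 11

5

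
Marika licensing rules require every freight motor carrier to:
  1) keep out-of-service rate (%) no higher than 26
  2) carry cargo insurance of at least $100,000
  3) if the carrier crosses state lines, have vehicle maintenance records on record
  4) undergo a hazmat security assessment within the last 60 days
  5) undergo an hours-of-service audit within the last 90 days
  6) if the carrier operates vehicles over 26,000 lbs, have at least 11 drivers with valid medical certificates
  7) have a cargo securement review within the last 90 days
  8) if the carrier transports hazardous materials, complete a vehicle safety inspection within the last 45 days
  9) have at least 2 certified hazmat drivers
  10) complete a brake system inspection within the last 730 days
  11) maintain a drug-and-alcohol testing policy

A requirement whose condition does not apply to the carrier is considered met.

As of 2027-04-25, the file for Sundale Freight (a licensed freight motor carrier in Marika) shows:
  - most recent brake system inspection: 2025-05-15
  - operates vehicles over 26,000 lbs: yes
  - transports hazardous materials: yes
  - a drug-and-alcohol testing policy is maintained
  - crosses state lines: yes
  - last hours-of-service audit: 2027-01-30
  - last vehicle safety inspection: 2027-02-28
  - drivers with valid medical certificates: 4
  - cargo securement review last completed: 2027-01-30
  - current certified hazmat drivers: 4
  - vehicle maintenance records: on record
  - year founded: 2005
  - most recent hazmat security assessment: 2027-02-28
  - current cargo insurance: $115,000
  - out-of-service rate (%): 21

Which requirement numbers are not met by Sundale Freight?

6, 8

1. out-of-service rate (%) 21 ≤ 26 → met
2. cargo insurance $115,000 ≥ $100,000 → met
3. condition 'crosses state lines' holds; vehicle maintenance records present → met
4. hazmat security assessment 56 days ago vs limit 60 → met
5. hours-of-service audit 85 days ago vs limit 90 → met
6. condition 'operates vehicles over 26,000 lbs' holds; drivers with valid medical certificates 4 < 11 → not met
7. cargo securement review 85 days ago vs limit 90 → met
8. condition 'transports hazardous materials' holds; vehicle safety inspection 56 days ago vs limit 45 → not met
9. certified hazmat drivers 4 ≥ 2 → met
10. brake system inspection 710 days ago vs limit 730 → met
11. drug-and-alcohol testing policy present → met
Not met: 6, 8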